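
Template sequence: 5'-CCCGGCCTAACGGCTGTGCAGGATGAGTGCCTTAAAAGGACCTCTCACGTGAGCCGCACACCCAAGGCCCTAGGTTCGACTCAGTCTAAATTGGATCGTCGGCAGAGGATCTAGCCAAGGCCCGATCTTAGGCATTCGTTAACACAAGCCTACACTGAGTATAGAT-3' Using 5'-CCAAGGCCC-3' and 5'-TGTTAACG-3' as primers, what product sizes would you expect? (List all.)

83 bp, 30 bp

The forward primer CCAAGGCCC matches the top strand at positions 62–70, 115–123.
The reverse primer's reverse complement is CGTTAACA, matching at positions 137–144.
Each forward site pairs with the reverse site to give a product ending at position 144: sizes 83, 30 bp.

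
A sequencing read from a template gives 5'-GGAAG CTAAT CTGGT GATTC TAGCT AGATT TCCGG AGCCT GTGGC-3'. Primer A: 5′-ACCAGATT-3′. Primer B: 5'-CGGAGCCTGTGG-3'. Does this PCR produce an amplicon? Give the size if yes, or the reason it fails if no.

No product — the primers' 3' ends point away from each other.

Primer A (ACCAGATT) has reverse complement AATCTGGT, which matches the top strand at positions 8–15; primer A anneals to the top strand there with its 3' end pointing upstream toward position 8.
Primer B (CGGAGCCTGTGG) matches the top strand directly at positions 33–44; it anneals to the bottom strand with its 3' end pointing downstream toward position 44.
The 3' ends diverge (primer A extends toward position 1, primer B toward position 45), so the primers never converge on a shared product.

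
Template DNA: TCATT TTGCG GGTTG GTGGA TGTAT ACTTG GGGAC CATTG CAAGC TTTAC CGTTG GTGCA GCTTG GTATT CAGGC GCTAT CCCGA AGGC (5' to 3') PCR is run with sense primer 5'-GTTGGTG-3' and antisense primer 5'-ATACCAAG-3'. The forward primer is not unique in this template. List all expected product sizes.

The forward primer GTTGGTG matches the top strand at positions 12–18, 52–58.
The reverse primer's reverse complement is CTTGGTAT, matching at positions 62–69.
Each forward site pairs with the reverse site to give a product ending at position 69: sizes 58, 18 bp.

58 bp, 18 bp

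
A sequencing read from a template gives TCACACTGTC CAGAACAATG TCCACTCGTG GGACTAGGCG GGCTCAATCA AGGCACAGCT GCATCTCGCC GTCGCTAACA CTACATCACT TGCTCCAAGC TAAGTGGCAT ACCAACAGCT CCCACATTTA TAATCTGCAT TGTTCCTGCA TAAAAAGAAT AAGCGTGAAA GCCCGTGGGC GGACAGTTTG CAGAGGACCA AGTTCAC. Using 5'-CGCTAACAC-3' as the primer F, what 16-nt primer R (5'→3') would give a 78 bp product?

The forward primer binds at positions 73–81, so a 78 bp product ends at position 73 + 78 − 1 = 150.
The reverse primer anneals to the top strand over positions 135–150, i.e. to CTGCATTGTTCCTGCA.
Its sequence written 5'→3' is the reverse complement: TGCAGGAACAATGCAG.

5'-TGCAGGAACAATGCAG-3'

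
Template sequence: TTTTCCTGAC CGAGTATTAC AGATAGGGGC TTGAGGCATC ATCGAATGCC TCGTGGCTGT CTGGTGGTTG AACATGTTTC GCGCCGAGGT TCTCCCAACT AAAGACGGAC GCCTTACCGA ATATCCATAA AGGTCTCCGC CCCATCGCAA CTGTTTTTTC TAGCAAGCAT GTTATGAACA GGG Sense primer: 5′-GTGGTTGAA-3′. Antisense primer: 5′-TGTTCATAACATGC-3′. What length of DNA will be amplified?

117 bp

Forward primer GTGGTTGAA is found on the top strand at positions 64–72.
Taking the reverse complement of TGTTCATAACATGC gives GCATGTTATGAACA, found at positions 167–180 on the template; the primer anneals here to the top strand with its 3' end pointing upstream.
Product length = (reverse-primer end) − (forward-primer start) + 1 = 180 − 64 + 1 = 117 bp.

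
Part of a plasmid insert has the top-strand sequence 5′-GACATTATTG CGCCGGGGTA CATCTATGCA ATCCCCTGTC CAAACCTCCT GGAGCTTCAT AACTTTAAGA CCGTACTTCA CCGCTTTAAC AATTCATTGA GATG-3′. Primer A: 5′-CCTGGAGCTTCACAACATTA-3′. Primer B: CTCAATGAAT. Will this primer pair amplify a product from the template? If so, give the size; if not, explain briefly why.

No product — primer A has no binding site in the template.

Primer A (CCTGGAGCTTCACAACATTA) does not match the top strand, and its reverse complement TAATGTTGTGAAGCTCCAGG does not match either.
With no annealing site for primer A, no amplification occurs.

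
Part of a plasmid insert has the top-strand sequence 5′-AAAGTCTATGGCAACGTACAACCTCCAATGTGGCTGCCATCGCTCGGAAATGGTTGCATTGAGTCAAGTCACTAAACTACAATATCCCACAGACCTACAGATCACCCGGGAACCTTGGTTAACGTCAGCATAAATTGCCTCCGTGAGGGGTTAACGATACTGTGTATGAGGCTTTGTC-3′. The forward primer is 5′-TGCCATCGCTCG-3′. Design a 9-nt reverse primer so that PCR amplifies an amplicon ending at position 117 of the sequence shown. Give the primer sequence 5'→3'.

The forward primer binds at positions 35–46; the product's 3' end on the top strand is position 117.
The reverse primer anneals to the top strand over positions 109–117, i.e. to GGAACCTTG.
Its sequence written 5'→3' is the reverse complement: CAAGGTTCC.

5'-CAAGGTTCC-3'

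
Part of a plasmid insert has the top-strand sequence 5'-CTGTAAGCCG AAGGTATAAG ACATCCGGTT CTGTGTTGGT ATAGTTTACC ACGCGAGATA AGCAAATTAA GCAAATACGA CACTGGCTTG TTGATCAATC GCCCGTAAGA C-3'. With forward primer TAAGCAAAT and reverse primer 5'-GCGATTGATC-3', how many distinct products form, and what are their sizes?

Two products: 44 bp, 35 bp

The forward primer TAAGCAAAT matches the top strand at positions 59–67, 68–76.
The reverse primer's reverse complement is GATCAATCGC, matching at positions 93–102.
Each forward site pairs with the reverse site to give a product ending at position 102: sizes 44, 35 bp.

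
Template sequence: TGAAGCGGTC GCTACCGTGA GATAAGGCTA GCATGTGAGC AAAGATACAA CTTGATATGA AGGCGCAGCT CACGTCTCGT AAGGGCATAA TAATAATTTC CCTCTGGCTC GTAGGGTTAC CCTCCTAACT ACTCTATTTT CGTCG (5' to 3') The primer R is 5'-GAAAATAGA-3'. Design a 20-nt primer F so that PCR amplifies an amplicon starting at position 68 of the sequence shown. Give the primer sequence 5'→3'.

5'-GCTCACGTCTCGTAAGGGCA-3'

The reverse primer's reverse complement TCTATTTTC matches the template at positions 133–141; the product starts at position 68.
The forward primer is identical to the top strand over positions 68–87: GCTCACGTCTCGTAAGGGCA.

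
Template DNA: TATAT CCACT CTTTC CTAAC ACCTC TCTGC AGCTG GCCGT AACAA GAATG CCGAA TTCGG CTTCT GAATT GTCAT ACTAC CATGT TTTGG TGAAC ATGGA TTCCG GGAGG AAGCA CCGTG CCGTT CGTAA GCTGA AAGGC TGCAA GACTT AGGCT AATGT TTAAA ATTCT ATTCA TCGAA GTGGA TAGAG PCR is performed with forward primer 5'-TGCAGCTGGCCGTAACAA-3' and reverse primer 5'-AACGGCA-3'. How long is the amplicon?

Forward primer TGCAGCTGGCCGTAACAA is found on the top strand at positions 28–45.
The reverse primer's reverse complement is TGCCGTT, which matches the template at positions 119–125.
The product runs from position 28 to position 125, so its length is 125 − 28 + 1 = 98 bp.

98 bp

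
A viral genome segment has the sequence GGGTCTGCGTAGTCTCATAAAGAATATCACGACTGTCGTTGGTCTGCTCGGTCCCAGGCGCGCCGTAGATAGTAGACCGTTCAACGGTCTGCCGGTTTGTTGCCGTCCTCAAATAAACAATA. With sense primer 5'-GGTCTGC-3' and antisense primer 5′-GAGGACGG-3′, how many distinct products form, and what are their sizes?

The forward primer GGTCTGC matches the top strand at positions 2–8, 41–47, 86–92.
The reverse primer's reverse complement is CCGTCCTC, matching at positions 103–110.
Each forward site pairs with the reverse site to give a product ending at position 110: sizes 109, 70, 25 bp.

Three products: 109 bp, 70 bp, 25 bp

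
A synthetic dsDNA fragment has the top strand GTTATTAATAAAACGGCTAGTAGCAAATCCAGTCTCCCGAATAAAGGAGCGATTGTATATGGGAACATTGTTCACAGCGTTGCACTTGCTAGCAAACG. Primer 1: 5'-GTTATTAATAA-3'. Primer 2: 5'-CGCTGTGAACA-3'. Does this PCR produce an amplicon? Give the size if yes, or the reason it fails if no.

Yes — a 79 bp product.

Primer 1 (GTTATTAATAA) matches the top strand at positions 1–11; it acts as a forward primer.
Primer 2's reverse complement is TGTTCACAGCG, matching the top strand at positions 69–79; it acts as a reverse primer.
The 3' ends face each other across positions 1–79, giving a 79 bp product.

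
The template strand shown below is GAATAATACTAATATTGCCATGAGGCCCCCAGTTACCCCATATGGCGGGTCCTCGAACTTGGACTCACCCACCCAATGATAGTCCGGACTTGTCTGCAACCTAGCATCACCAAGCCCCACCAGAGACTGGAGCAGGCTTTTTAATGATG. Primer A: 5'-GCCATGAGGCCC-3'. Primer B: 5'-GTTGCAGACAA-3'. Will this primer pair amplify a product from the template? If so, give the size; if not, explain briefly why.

Primer A (GCCATGAGGCCC) matches the top strand at positions 17–28; it acts as a forward primer.
Primer B's reverse complement is TTGTCTGCAAC, matching the top strand at positions 90–100; it acts as a reverse primer.
The 3' ends face each other across positions 17–100, giving an 84 bp product.

Yes — an 84 bp product.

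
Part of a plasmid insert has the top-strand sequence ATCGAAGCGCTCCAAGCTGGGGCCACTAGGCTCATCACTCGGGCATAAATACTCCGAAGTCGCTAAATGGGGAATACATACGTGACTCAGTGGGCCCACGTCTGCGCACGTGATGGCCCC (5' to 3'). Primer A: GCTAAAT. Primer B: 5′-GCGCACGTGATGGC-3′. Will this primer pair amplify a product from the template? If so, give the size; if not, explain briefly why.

Primer A (GCTAAAT) matches the top strand at positions 62–68 (3' end points downstream).
Primer B (GCGCACGTGATGGC) also matches the top strand directly, at positions 104–117 — its reverse complement GCCATCACGTGCGC is not present.
Both primers anneal to the bottom strand with 3' ends pointing the same way, so neither can prime synthesis back toward the other.

No product — both primers anneal to the same strand and extend in the same direction.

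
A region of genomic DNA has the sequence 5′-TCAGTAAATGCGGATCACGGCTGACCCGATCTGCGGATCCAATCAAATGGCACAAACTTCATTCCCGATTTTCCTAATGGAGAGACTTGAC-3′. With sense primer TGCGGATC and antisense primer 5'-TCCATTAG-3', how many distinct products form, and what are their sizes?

The forward primer TGCGGATC matches the top strand at positions 9–16, 32–39.
The reverse primer's reverse complement is CTAATGGA, matching at positions 74–81.
Each forward site pairs with the reverse site to give a product ending at position 81: sizes 73, 50 bp.

Two products: 73 bp, 50 bp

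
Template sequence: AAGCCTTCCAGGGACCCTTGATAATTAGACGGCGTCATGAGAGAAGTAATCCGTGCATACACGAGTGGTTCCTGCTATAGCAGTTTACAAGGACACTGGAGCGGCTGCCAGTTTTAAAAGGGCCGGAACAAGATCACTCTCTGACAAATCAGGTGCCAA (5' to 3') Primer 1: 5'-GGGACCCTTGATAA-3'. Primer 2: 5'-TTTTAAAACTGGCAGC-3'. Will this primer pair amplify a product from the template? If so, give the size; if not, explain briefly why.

Yes — a 109 bp product.

Primer 1 (GGGACCCTTGATAA) matches the top strand at positions 11–24; it acts as a forward primer.
Primer 2's reverse complement is GCTGCCAGTTTTAAAA, matching the top strand at positions 104–119; it acts as a reverse primer.
The 3' ends face each other across positions 11–119, giving a 109 bp product.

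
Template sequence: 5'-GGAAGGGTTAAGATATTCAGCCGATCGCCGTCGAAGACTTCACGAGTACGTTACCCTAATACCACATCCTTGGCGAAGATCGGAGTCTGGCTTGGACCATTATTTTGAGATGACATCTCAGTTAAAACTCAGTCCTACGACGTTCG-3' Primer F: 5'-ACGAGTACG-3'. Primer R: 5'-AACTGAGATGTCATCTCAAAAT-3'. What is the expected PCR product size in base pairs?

82 bp

Forward primer ACGAGTACG is found on the top strand at positions 42–50.
Taking the reverse complement of AACTGAGATGTCATCTCAAAAT gives ATTTTGAGATGACATCTCAGTT, found at positions 102–123 on the template; the primer anneals here to the top strand with its 3' end pointing upstream.
The product runs from position 42 to position 123, so its length is 123 − 42 + 1 = 82 bp.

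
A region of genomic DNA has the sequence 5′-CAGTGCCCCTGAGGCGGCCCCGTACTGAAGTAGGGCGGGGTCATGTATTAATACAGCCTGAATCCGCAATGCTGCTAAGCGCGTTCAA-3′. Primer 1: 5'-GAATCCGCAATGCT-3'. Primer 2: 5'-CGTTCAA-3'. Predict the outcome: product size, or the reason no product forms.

No product — both primers anneal to the same strand and extend in the same direction.

Primer 1 (GAATCCGCAATGCT) matches the top strand at positions 60–73 (3' end points downstream).
Primer 2 (CGTTCAA) also matches the top strand directly, at positions 82–88 — its reverse complement TTGAACG is not present.
Both primers anneal to the bottom strand with 3' ends pointing the same way, so neither can prime synthesis back toward the other.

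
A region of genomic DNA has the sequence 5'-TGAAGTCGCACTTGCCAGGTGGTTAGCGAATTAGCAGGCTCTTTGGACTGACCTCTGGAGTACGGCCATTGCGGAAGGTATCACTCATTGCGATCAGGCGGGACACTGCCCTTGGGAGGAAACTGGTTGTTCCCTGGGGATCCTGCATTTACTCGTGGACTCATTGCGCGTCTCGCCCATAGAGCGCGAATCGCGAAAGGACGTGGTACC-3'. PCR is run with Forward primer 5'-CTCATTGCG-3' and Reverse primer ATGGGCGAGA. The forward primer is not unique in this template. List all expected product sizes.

97 bp, 21 bp

The forward primer CTCATTGCG matches the top strand at positions 84–92, 160–168.
The reverse primer's reverse complement is TCTCGCCCAT, matching at positions 171–180.
Each forward site pairs with the reverse site to give a product ending at position 180: sizes 97, 21 bp.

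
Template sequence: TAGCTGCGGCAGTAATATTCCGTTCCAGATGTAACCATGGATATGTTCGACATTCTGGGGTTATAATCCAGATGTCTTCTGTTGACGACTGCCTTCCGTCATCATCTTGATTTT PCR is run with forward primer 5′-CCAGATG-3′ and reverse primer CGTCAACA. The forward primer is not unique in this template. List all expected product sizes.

63 bp, 20 bp

The forward primer CCAGATG matches the top strand at positions 25–31, 68–74.
The reverse primer's reverse complement is TGTTGACG, matching at positions 80–87.
Each forward site pairs with the reverse site to give a product ending at position 87: sizes 63, 20 bp.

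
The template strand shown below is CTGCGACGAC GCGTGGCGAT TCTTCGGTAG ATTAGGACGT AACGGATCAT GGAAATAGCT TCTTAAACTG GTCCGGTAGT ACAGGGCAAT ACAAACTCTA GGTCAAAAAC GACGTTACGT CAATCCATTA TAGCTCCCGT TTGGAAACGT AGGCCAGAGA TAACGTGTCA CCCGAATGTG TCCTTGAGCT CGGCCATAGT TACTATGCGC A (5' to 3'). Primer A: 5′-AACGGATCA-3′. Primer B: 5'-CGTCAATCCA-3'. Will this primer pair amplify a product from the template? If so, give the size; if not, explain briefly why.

Primer A (AACGGATCA) matches the top strand at positions 41–49 (3' end points downstream).
Primer B (CGTCAATCCA) also matches the top strand directly, at positions 118–127 — its reverse complement TGGATTGACG is not present.
Both primers anneal to the bottom strand with 3' ends pointing the same way, so neither can prime synthesis back toward the other.

No product — both primers anneal to the same strand and extend in the same direction.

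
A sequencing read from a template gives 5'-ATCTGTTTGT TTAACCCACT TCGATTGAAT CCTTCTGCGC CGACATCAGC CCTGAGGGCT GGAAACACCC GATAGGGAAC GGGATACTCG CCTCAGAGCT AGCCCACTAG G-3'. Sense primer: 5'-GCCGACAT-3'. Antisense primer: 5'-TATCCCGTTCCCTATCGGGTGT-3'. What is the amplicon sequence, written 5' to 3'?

5'-GCCGACATCAGCCCTGAGGGCTGGAAACACCCGATAGGGAACGGGATA-3'

Scanning the template, GCCGACAT occurs at positions 39–46; this primer anneals to the bottom strand there with its 3' end pointing downstream.
Taking the reverse complement of TATCCCGTTCCCTATCGGGTGT gives ACACCCGATAGGGAACGGGATA, found at positions 65–86 on the template; the primer anneals here to the top strand with its 3' end pointing upstream.
The product is the template from position 39 through 86 (48 bp).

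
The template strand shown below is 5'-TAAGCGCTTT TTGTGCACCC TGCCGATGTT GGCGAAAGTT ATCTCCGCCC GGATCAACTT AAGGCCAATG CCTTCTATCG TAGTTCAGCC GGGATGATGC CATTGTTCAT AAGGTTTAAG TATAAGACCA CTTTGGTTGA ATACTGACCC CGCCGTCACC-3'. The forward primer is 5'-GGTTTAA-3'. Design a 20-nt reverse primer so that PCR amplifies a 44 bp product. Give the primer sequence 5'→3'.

The forward primer binds at positions 113–119, so a 44 bp product ends at position 113 + 44 − 1 = 156.
The reverse primer anneals to the top strand over positions 137–156, i.e. to TTGAATACTGACCCCGCCGT.
Its sequence written 5'→3' is the reverse complement: ACGGCGGGGTCAGTATTCAA.

5'-ACGGCGGGGTCAGTATTCAA-3'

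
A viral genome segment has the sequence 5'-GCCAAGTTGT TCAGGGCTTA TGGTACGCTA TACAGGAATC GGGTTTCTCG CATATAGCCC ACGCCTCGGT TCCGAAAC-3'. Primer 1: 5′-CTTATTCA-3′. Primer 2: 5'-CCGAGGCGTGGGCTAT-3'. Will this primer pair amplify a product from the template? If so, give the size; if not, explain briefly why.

No product — primer 1 has no binding site in the template.

Primer 1 (CTTATTCA) does not match the top strand, and its reverse complement TGAATAAG does not match either.
With no annealing site for primer 1, no amplification occurs.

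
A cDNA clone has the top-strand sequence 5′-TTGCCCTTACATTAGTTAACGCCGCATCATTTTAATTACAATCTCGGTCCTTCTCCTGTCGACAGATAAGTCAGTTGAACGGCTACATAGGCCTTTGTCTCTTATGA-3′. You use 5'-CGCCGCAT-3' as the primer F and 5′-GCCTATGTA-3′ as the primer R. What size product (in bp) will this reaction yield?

The forward primer matches the template at positions 20–27.
The reverse primer's reverse complement is TACATAGGC, which matches the template at positions 84–92.
Amplicon spans positions 20–92: 73 bp.

73 bp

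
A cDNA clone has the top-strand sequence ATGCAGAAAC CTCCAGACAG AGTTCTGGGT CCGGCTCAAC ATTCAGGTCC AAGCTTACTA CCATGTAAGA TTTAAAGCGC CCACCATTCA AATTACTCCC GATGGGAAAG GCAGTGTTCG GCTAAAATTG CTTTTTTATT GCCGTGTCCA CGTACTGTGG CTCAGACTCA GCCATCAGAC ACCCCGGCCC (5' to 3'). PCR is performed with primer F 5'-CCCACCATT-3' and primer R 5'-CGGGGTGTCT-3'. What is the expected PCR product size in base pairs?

107 bp

Scanning the template, CCCACCATT occurs at positions 80–88; this primer anneals to the bottom strand there with its 3' end pointing downstream.
The reverse primer's reverse complement is AGACACCCCG, which matches the template at positions 177–186.
Amplicon spans positions 80–186: 107 bp.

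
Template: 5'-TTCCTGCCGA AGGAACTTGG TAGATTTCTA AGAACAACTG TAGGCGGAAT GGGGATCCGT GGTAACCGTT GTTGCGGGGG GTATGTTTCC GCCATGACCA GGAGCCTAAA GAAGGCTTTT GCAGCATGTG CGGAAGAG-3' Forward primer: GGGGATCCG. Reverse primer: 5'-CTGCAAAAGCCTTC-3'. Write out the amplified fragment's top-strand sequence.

The forward primer matches the template at positions 51–59.
Taking the reverse complement of CTGCAAAAGCCTTC gives GAAGGCTTTTGCAG, found at positions 111–124 on the template; the primer anneals here to the top strand with its 3' end pointing upstream.
The product is the template from position 51 through 124 (74 bp).

5'-GGGGATCCGTGGTAACCGTTGTTGCGGGGGGTATGTTTCCGCCATGACCAGGAGCCTAAAGAAGGCTTTTGCAG-3'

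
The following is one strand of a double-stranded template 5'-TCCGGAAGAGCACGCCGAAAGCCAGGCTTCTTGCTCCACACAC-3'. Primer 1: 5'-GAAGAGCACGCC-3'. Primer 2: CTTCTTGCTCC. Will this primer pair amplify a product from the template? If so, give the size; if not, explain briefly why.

No product — both primers anneal to the same strand and extend in the same direction.

Primer 1 (GAAGAGCACGCC) matches the top strand at positions 5–16 (3' end points downstream).
Primer 2 (CTTCTTGCTCC) also matches the top strand directly, at positions 27–37 — its reverse complement GGAGCAAGAAG is not present.
Both primers anneal to the bottom strand with 3' ends pointing the same way, so neither can prime synthesis back toward the other.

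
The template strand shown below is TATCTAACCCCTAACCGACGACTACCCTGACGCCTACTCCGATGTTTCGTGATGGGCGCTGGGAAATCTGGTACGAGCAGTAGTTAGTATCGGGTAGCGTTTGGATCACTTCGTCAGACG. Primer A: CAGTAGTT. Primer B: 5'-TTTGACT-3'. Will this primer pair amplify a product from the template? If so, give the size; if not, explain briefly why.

Primer B (TTTGACT) does not match the top strand, and its reverse complement AGTCAAA does not match either.
With no annealing site for primer B, no amplification occurs.

No product — primer B has no binding site in the template.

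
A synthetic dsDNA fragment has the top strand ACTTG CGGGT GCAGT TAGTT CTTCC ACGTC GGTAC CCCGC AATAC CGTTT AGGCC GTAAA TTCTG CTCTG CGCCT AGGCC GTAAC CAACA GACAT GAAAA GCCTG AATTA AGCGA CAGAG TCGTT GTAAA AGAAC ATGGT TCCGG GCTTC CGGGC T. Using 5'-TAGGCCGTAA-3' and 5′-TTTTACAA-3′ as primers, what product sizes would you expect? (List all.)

The forward primer TAGGCCGTAA matches the top strand at positions 50–59, 75–84.
The reverse primer's reverse complement is TTGTAAAA, matching at positions 124–131.
Each forward site pairs with the reverse site to give a product ending at position 131: sizes 82, 57 bp.

82 bp, 57 bp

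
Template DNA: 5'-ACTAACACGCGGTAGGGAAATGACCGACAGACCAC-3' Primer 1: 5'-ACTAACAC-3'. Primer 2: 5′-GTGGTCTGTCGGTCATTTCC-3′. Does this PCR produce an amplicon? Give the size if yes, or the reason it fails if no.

Primer 1 (ACTAACAC) matches the top strand at positions 1–8; it acts as a forward primer.
Primer 2's reverse complement is GGAAATGACCGACAGACCAC, matching the top strand at positions 16–35; it acts as a reverse primer.
The 3' ends face each other across positions 1–35, giving a 35 bp product.

Yes — a 35 bp product.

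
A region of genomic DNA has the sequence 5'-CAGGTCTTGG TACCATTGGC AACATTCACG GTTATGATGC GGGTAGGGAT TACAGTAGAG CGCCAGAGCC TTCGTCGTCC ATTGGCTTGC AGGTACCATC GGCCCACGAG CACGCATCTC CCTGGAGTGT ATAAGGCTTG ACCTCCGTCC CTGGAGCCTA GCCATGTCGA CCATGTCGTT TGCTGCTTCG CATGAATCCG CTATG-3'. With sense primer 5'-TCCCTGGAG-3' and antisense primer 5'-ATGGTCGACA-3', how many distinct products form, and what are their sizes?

Two products: 56 bp, 27 bp

The forward primer TCCCTGGAG matches the top strand at positions 119–127, 148–156.
The reverse primer's reverse complement is TGTCGACCAT, matching at positions 165–174.
Each forward site pairs with the reverse site to give a product ending at position 174: sizes 56, 27 bp.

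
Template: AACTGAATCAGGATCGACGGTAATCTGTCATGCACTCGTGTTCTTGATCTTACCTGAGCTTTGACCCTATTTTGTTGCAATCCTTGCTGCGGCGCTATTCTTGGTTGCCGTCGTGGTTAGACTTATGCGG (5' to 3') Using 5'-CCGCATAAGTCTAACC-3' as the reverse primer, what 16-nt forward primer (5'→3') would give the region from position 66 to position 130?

5'-CCTATTTTGTTGCAAT-3'

The reverse primer's reverse complement GGTTAGACTTATGCGG matches the template at positions 115–130; the product starts at position 66.
The forward primer is identical to the top strand over positions 66–81: CCTATTTTGTTGCAAT.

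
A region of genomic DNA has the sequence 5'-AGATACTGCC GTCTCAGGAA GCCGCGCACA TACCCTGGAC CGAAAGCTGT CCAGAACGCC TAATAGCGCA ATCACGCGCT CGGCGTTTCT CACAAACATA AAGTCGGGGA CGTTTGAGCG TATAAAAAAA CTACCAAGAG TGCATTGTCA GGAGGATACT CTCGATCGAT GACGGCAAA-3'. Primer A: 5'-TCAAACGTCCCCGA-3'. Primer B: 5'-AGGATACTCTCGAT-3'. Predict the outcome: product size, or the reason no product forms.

Primer A (TCAAACGTCCCCGA) has reverse complement TCGGGGACGTTTGA, which matches the top strand at positions 104–117; primer A anneals to the top strand there with its 3' end pointing upstream toward position 104.
Primer B (AGGATACTCTCGAT) matches the top strand directly at positions 153–166; it anneals to the bottom strand with its 3' end pointing downstream toward position 166.
The 3' ends diverge (primer A extends toward position 1, primer B toward position 179), so the primers never converge on a shared product.

No product — the primers' 3' ends point away from each other.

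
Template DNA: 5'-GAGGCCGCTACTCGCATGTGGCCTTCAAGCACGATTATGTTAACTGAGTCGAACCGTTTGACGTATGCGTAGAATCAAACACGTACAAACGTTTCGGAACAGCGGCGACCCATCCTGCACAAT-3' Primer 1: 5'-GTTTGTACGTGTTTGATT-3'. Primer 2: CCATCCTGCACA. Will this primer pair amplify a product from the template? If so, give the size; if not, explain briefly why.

No product — the primers' 3' ends point away from each other.

Primer 1 (GTTTGTACGTGTTTGATT) has reverse complement AATCAAACACGTACAAAC, which matches the top strand at positions 73–90; primer 1 anneals to the top strand there with its 3' end pointing upstream toward position 73.
Primer 2 (CCATCCTGCACA) matches the top strand directly at positions 110–121; it anneals to the bottom strand with its 3' end pointing downstream toward position 121.
The 3' ends diverge (primer 1 extends toward position 1, primer 2 toward position 123), so the primers never converge on a shared product.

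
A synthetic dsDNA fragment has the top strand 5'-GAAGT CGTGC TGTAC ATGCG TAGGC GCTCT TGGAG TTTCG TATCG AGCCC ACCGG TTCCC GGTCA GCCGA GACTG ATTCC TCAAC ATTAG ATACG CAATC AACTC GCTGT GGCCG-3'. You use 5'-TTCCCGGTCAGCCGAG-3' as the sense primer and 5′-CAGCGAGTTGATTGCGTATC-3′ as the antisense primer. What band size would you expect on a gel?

54 bp

Forward primer TTCCCGGTCAGCCGAG is found on the top strand at positions 56–71.
The reverse primer's reverse complement is GATACGCAATCAACTCGCTG, which matches the template at positions 90–109.
Product length = (reverse-primer end) − (forward-primer start) + 1 = 109 − 56 + 1 = 54 bp.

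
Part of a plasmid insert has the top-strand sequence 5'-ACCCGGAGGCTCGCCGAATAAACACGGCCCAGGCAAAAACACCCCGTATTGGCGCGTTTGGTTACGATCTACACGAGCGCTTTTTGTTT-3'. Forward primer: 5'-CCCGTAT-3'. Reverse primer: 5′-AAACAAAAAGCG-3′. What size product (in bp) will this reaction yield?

Forward primer CCCGTAT is found on the top strand at positions 43–49.
The reverse primer's reverse complement is CGCTTTTTGTTT, which matches the template at positions 78–89.
The product runs from position 43 to position 89, so its length is 89 − 43 + 1 = 47 bp.

47 bp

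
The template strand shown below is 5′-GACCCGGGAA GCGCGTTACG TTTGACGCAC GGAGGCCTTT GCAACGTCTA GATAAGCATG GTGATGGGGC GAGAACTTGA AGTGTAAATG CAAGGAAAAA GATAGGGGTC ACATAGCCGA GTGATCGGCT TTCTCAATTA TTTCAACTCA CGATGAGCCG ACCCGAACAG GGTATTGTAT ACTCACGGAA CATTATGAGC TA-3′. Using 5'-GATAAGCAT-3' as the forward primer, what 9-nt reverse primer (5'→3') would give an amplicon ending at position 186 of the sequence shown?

5'-GTGAGTATA-3'

The forward primer binds at positions 51–59; the product's 3' end on the top strand is position 186.
The reverse primer anneals to the top strand over positions 178–186, i.e. to TATACTCAC.
Its sequence written 5'→3' is the reverse complement: GTGAGTATA.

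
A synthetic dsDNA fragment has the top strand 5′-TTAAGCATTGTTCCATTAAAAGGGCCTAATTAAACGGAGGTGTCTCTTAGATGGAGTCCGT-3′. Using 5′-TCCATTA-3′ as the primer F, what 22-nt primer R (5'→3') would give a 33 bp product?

5'-GACACCTCCGTTTAATTAGGCC-3'

The forward primer binds at positions 12–18, so a 33 bp product ends at position 12 + 33 − 1 = 44.
The reverse primer anneals to the top strand over positions 23–44, i.e. to GGCCTAATTAAACGGAGGTGTC.
Its sequence written 5'→3' is the reverse complement: GACACCTCCGTTTAATTAGGCC.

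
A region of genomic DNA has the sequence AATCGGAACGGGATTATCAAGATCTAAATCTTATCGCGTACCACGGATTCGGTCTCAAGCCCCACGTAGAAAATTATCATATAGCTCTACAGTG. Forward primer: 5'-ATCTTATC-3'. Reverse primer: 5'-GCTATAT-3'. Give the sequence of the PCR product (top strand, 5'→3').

5'-ATCTTATCGCGTACCACGGATTCGGTCTCAAGCCCCACGTAGAAAATTATCATATAGC-3'

Scanning the template, ATCTTATC occurs at positions 28–35; this primer anneals to the bottom strand there with its 3' end pointing downstream.
Taking the reverse complement of GCTATAT gives ATATAGC, found at positions 79–85 on the template; the primer anneals here to the top strand with its 3' end pointing upstream.
The product is the template from position 28 through 85 (58 bp).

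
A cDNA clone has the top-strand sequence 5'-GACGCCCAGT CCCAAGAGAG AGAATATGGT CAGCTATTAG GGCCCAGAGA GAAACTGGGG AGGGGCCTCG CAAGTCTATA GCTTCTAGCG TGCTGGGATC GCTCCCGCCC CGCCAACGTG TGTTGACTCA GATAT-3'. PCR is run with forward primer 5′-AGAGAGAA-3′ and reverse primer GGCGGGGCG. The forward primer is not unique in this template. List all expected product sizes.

The forward primer AGAGAGAA matches the top strand at positions 17–24, 46–53.
The reverse primer's reverse complement is CGCCCCGCC, matching at positions 106–114.
Each forward site pairs with the reverse site to give a product ending at position 114: sizes 98, 69 bp.

98 bp, 69 bp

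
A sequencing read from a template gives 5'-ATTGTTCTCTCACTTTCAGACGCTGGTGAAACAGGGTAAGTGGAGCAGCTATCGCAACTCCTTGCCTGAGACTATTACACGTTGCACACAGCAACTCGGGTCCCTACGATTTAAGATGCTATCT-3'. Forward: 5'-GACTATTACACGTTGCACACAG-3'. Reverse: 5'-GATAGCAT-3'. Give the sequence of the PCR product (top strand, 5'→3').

Forward primer GACTATTACACGTTGCACACAG is found on the top strand at positions 70–91.
The reverse primer's reverse complement is ATGCTATC, which matches the template at positions 116–123.
The product is the template from position 70 through 123 (54 bp).

5'-GACTATTACACGTTGCACACAGCAACTCGGGTCCCTACGATTTAAGATGCTATC-3'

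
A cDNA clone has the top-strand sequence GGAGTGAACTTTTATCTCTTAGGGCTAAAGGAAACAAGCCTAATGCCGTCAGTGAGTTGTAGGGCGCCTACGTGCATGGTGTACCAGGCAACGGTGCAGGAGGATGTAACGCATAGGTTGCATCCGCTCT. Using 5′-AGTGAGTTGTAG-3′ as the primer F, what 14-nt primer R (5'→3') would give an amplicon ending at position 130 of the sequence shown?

The forward primer binds at positions 51–62; the product's 3' end on the top strand is position 130.
The reverse primer anneals to the top strand over positions 117–130, i.e. to GTTGCATCCGCTCT.
Its sequence written 5'→3' is the reverse complement: AGAGCGGATGCAAC.

5'-AGAGCGGATGCAAC-3'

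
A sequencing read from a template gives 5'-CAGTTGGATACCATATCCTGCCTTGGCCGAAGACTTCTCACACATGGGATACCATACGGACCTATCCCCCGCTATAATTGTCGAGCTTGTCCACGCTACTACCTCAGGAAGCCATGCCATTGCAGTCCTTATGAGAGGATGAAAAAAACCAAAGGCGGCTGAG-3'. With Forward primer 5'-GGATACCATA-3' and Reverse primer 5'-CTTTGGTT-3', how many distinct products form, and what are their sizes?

The forward primer GGATACCATA matches the top strand at positions 6–15, 47–56.
The reverse primer's reverse complement is AACCAAAG, matching at positions 147–154.
Each forward site pairs with the reverse site to give a product ending at position 154: sizes 149, 108 bp.

Two products: 149 bp, 108 bp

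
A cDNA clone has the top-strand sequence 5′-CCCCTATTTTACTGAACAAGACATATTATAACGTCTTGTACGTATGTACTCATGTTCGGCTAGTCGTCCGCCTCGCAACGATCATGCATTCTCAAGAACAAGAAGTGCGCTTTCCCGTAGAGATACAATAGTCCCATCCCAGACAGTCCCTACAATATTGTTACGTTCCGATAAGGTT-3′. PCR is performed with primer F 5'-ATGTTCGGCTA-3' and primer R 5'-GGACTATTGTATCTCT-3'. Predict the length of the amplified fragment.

The forward primer matches the template at positions 52–62.
Taking the reverse complement of GGACTATTGTATCTCT gives AGAGATACAATAGTCC, found at positions 119–134 on the template; the primer anneals here to the top strand with its 3' end pointing upstream.
Product length = (reverse-primer end) − (forward-primer start) + 1 = 134 − 52 + 1 = 83 bp.

83 bp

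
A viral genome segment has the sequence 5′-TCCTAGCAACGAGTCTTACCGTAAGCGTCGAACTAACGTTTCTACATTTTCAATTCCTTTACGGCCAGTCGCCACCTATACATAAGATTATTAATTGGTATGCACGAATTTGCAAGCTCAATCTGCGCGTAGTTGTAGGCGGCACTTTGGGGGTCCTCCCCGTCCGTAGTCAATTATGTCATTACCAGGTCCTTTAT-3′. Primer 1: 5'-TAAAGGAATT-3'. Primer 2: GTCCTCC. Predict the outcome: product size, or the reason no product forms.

Primer 1 (TAAAGGAATT) has reverse complement AATTCCTTTA, which matches the top strand at positions 52–61; primer 1 anneals to the top strand there with its 3' end pointing upstream toward position 52.
Primer 2 (GTCCTCC) matches the top strand directly at positions 153–159; it anneals to the bottom strand with its 3' end pointing downstream toward position 159.
The 3' ends diverge (primer 1 extends toward position 1, primer 2 toward position 197), so the primers never converge on a shared product.

No product — the primers' 3' ends point away from each other.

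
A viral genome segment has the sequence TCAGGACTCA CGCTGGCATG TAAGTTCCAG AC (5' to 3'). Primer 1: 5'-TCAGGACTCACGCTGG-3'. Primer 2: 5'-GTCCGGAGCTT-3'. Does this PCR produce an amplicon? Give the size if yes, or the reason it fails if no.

No product — primer 2 has no binding site in the template.

Primer 2 (GTCCGGAGCTT) does not match the top strand, and its reverse complement AAGCTCCGGAC does not match either.
With no annealing site for primer 2, no amplification occurs.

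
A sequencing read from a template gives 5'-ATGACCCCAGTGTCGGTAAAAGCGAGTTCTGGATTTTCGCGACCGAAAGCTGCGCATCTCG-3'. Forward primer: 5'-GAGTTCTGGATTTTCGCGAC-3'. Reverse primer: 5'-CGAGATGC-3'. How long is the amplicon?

38 bp

The forward primer matches the template at positions 24–43.
The reverse primer's reverse complement is GCATCTCG, which matches the template at positions 54–61.
Product length = (reverse-primer end) − (forward-primer start) + 1 = 61 − 24 + 1 = 38 bp.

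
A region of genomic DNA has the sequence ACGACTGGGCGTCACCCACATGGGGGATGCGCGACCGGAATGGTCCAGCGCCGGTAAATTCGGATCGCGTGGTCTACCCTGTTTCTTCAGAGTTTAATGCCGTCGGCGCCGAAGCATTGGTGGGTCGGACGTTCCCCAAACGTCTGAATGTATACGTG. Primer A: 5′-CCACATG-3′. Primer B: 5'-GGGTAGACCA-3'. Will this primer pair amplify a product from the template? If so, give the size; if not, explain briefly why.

Yes — a 64 bp product.

Primer A (CCACATG) matches the top strand at positions 16–22; it acts as a forward primer.
Primer B's reverse complement is TGGTCTACCC, matching the top strand at positions 70–79; it acts as a reverse primer.
The 3' ends face each other across positions 16–79, giving a 64 bp product.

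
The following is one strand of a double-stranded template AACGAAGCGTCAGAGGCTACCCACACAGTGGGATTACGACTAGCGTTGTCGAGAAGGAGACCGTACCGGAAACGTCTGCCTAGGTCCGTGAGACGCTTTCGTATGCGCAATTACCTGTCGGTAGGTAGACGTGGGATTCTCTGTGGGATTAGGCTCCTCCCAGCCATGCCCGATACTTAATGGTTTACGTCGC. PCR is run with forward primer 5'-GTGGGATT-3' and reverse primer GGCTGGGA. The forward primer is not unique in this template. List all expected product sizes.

138 bp, 35 bp, 23 bp

The forward primer GTGGGATT matches the top strand at positions 28–35, 131–138, 143–150.
The reverse primer's reverse complement is TCCCAGCC, matching at positions 158–165.
Each forward site pairs with the reverse site to give a product ending at position 165: sizes 138, 35, 23 bp.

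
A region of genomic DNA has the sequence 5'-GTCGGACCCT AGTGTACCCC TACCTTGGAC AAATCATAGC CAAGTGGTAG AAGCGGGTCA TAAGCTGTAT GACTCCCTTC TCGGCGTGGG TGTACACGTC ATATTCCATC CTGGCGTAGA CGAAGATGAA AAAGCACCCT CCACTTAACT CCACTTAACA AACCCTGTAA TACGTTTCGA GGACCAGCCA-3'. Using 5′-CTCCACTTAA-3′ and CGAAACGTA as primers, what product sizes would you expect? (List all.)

41 bp, 31 bp

The forward primer CTCCACTTAA matches the top strand at positions 139–148, 149–158.
The reverse primer's reverse complement is TACGTTTCG, matching at positions 171–179.
Each forward site pairs with the reverse site to give a product ending at position 179: sizes 41, 31 bp.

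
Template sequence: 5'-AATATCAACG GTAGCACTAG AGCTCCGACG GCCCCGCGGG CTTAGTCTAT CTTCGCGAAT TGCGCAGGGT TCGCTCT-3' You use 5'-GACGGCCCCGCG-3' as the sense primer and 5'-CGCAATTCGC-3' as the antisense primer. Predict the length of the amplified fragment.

38 bp

Scanning the template, GACGGCCCCGCG occurs at positions 27–38; this primer anneals to the bottom strand there with its 3' end pointing downstream.
The reverse primer's reverse complement is GCGAATTGCG, which matches the template at positions 55–64.
The product runs from position 27 to position 64, so its length is 64 − 27 + 1 = 38 bp.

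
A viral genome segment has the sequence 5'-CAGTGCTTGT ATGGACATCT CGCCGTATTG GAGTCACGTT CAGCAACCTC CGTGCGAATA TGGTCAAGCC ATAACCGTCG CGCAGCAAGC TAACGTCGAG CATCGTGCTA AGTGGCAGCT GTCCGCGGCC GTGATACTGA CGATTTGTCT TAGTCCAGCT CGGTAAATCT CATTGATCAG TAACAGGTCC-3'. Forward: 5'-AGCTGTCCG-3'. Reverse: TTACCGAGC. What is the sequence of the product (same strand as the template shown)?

The forward primer matches the template at positions 117–125.
The reverse primer's reverse complement is GCTCGGTAA, which matches the template at positions 158–166.
The product is the template from position 117 through 166 (50 bp).

5'-AGCTGTCCGCGGCCGTGATACTGACGATTTGTCTTAGTCCAGCTCGGTAA-3'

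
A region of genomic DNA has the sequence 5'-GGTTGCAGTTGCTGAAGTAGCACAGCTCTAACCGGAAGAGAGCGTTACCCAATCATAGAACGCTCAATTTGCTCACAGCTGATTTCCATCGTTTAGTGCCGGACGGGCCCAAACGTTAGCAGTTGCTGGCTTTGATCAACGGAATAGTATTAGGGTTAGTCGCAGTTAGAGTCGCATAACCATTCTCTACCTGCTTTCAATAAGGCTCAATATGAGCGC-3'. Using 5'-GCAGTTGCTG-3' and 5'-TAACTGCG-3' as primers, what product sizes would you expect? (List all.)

164 bp, 50 bp

The forward primer GCAGTTGCTG matches the top strand at positions 5–14, 119–128.
The reverse primer's reverse complement is CGCAGTTA, matching at positions 161–168.
Each forward site pairs with the reverse site to give a product ending at position 168: sizes 164, 50 bp.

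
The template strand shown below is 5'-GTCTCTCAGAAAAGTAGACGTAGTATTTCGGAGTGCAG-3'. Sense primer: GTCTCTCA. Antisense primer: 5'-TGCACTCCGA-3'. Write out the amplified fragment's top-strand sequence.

5'-GTCTCTCAGAAAAGTAGACGTAGTATTTCGGAGTGCA-3'

Forward primer GTCTCTCA is found on the top strand at positions 1–8.
Reverse complement of the reverse primer: TCGGAGTGCA. This occurs on the top strand at positions 28–37.
The product is the template from position 1 through 37 (37 bp).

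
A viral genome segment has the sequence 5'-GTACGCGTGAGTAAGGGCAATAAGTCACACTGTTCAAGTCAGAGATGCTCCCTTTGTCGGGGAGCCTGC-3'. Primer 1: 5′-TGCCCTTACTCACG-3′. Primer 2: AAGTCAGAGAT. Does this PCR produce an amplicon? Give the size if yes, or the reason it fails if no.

No product — the primers' 3' ends point away from each other.

Primer 1 (TGCCCTTACTCACG) has reverse complement CGTGAGTAAGGGCA, which matches the top strand at positions 6–19; primer 1 anneals to the top strand there with its 3' end pointing upstream toward position 6.
Primer 2 (AAGTCAGAGAT) matches the top strand directly at positions 36–46; it anneals to the bottom strand with its 3' end pointing downstream toward position 46.
The 3' ends diverge (primer 1 extends toward position 1, primer 2 toward position 69), so the primers never converge on a shared product.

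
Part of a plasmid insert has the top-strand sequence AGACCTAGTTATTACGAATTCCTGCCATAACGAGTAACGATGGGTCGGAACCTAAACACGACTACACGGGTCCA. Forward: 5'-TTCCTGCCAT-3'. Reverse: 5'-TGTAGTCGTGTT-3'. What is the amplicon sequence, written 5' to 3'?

The forward primer matches the template at positions 19–28.
Reverse complement of the reverse primer: AACACGACTACA. This occurs on the top strand at positions 55–66.
The product is the template from position 19 through 66 (48 bp).

5'-TTCCTGCCATAACGAGTAACGATGGGTCGGAACCTAAACACGACTACA-3'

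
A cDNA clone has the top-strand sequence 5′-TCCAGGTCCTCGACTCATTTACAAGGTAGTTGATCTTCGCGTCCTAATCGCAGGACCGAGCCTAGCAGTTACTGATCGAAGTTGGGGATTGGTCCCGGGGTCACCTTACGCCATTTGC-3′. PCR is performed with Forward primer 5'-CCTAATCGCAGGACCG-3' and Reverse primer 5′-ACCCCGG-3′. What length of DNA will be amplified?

The forward primer matches the template at positions 43–58.
Taking the reverse complement of ACCCCGG gives CCGGGGT, found at positions 95–101 on the template; the primer anneals here to the top strand with its 3' end pointing upstream.
Product length = (reverse-primer end) − (forward-primer start) + 1 = 101 − 43 + 1 = 59 bp.

59 bp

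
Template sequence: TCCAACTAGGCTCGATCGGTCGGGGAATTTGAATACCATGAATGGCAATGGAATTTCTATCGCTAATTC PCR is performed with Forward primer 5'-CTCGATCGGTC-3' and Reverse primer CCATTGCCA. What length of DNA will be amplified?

41 bp

Scanning the template, CTCGATCGGTC occurs at positions 11–21; this primer anneals to the bottom strand there with its 3' end pointing downstream.
Taking the reverse complement of CCATTGCCA gives TGGCAATGG, found at positions 43–51 on the template; the primer anneals here to the top strand with its 3' end pointing upstream.
The product runs from position 11 to position 51, so its length is 51 − 11 + 1 = 41 bp.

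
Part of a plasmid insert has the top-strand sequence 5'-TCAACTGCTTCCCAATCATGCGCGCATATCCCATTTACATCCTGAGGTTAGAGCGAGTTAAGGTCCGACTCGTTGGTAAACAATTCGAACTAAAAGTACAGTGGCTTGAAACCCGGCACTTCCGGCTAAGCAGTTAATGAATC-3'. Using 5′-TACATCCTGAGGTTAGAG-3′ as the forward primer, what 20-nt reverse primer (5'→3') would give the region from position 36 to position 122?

The product's 3' end on the top strand is position 122.
The reverse primer anneals to the top strand over positions 103–122, i.e. to GGCTTGAAACCCGGCACTTC.
Its sequence written 5'→3' is the reverse complement: GAAGTGCCGGGTTTCAAGCC.

5'-GAAGTGCCGGGTTTCAAGCC-3'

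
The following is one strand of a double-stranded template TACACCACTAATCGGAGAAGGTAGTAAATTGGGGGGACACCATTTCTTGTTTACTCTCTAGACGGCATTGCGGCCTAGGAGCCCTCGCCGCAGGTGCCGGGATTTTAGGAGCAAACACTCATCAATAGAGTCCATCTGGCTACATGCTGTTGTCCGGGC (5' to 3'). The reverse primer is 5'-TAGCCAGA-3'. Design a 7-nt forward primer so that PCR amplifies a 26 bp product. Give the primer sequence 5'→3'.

5'-ACTCATC-3'

The reverse primer's reverse complement TCTGGCTA matches the template at positions 135–142, so the product ends at position 142.
A 26 bp product then starts at position 142 − 26 + 1 = 117.
The forward primer is identical to the top strand there: ACTCATC.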